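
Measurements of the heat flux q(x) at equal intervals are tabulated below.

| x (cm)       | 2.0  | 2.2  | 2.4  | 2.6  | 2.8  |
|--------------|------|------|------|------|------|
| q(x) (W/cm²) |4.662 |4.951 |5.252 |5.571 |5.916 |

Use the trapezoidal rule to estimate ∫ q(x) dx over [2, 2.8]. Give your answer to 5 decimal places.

4.21260

h = 0.2, n = 4.
(h/2)·[y₀ + 2y₁ + 2y₂ + 2y₃ + y₄] = 0.1·(42.126) = 4.21260.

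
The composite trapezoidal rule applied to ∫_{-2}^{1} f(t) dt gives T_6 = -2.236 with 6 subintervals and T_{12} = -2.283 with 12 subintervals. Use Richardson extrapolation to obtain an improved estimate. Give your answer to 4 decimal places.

R = (4·T_{12} − T_6) / 3 = (4·(-2.283) − (-2.236))/3 = (-6.896)/3 = -2.2987.

-2.2987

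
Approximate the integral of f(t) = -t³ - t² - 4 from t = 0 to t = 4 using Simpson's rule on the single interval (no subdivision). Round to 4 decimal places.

S = (b−a)/6 · [f(0) + 4f(2) + f(4)] = 0.666667·[(-4) + 4·(-16) + (-84)] = -101.3333.

-101.3333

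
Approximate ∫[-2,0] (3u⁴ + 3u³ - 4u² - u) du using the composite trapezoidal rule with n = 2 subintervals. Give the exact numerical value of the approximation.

h = (0 − (-2))/2 = 1.
Nodes u₀,…,u₂ = -2, -1, 0.
f(u) = 3u⁴ + 3u³ - 4u² - u: f₀=10, f₁=-3, f₂=0.
(h/2)·[f₀ + 2f₁ + f₂] = 0.5·(4) = 2.

2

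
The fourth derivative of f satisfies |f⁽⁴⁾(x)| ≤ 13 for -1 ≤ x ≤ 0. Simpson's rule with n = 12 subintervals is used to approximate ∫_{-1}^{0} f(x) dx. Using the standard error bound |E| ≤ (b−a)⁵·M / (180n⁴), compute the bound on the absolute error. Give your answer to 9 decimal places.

0.000003483

|E| ≤ (1)⁵·13 / (180·12⁴) = 13/3732480 = 0.000003483.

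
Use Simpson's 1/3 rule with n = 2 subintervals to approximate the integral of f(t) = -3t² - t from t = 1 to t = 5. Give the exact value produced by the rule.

h = (5 − 1)/2 = 2.
Nodes t₀,…,t₂ = 1, 3, 5.
f(t) = -3t² - t: f₀=-4, f₁=-30, f₂=-80.
(h/3)·[f₀ + 4f₁ + f₂] = 0.666667·(-204) = -136.

-136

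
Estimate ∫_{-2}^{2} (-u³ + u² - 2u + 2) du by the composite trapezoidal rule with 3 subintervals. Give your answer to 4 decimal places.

h = (2 − (-2))/3 = 1.333333.
Nodes u₀,…,u₃ = -2, -0.666667, 0.666667, 2.
f(u) = -u³ + u² - 2u + 2: f₀=18, f₁=4.074074, f₂=0.814815, f₃=-6.
(h/2)·[f₀ + 2f₁ + 2f₂ + f₃] = 0.666667·(21.777778) = 14.5185.

14.5185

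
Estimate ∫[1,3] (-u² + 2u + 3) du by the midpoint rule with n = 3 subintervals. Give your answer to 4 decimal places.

h = (3 − 1)/3 = 0.666667.
Midpoints m₁,…,m₃ = 1.333333, 2, 2.666667.
f(m₁)=3.888889, f(m₂)=3, f(m₃)=1.222222.
h·[f(m₁) + f(m₂) + f(m₃)] = 0.666667·(8.111111) = 5.4074.

5.4074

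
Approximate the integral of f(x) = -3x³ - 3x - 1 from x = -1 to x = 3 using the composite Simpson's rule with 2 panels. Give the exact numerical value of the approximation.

h = (3 − (-1))/2 = 2.
Nodes x₀,…,x₂ = -1, 1, 3.
f(x) = -3x³ - 3x - 1: f₀=5, f₁=-7, f₂=-91.
(h/3)·[f₀ + 4f₁ + f₂] = 0.666667·(-114) = -76.

-76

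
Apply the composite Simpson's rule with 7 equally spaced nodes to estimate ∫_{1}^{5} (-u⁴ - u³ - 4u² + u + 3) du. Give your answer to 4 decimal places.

-922.2387

h = (5 − 1)/6 = 0.666667.
Nodes u₀,…,u₆ = 1, 1.666667, 2.333333, 3, 3.666667, 4.333333, 5.
f(u) = -u⁴ - u³ - 4u² + u + 3: f₀=-2, f₁=-18.790123, f₂=-58.790123, f₃=-138, f₄=-277.160494, f₅=-501.753086, f₆=-842.
(h/3)·[f₀ + 4f₁ + 2f₂ + 4f₃ + 2f₄ + 4f₅ + f₆] = 0.222222·(-4150.074074) = -922.2387.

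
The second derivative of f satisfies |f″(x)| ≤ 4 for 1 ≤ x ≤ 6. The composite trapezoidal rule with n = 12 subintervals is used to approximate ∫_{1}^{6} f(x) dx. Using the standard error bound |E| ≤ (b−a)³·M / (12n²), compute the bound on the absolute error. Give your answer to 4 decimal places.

0.2894

|E| ≤ (5)³·4 / (12·12²) = 500/1728 = 0.2894.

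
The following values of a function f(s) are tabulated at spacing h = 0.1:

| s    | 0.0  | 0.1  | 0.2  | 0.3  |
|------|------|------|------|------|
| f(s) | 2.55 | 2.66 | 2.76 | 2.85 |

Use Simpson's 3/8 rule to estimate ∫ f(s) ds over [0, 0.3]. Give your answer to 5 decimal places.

h = 0.1, n = 3.
(3h/8)·[y₀ + 3y₁ + 3y₂ + y₃] = 0.0375·(21.66) = 0.81225.

0.81225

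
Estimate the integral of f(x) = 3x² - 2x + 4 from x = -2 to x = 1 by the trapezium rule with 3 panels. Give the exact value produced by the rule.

25.5

h = (1 − (-2))/3 = 1.
Nodes x₀,…,x₃ = -2, -1, 0, 1.
f(x) = 3x² - 2x + 4: f₀=20, f₁=9, f₂=4, f₃=5.
(h/2)·[f₀ + 2f₁ + 2f₂ + f₃] = 0.5·(51) = 25.5.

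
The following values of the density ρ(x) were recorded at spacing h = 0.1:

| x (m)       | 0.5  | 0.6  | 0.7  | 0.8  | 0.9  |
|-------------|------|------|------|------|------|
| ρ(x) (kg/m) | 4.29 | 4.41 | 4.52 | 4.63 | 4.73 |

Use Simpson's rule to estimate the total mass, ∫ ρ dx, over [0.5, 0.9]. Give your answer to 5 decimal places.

1.80733

h = 0.1, n = 4.
(h/3)·[y₀ + 4y₁ + 2y₂ + 4y₃ + y₄] = 0.033333·(54.22) = 1.80733.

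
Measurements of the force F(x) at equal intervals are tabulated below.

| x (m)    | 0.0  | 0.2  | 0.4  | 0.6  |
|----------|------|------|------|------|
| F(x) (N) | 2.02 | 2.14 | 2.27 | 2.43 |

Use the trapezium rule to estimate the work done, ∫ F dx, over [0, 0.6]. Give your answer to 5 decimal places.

h = 0.2, n = 3.
(h/2)·[y₀ + 2y₁ + 2y₂ + y₃] = 0.1·(13.27) = 1.32700.

1.32700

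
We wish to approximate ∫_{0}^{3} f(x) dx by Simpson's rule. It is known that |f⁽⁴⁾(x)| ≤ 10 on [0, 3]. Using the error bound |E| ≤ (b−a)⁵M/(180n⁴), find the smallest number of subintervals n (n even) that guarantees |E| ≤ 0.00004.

Need 2430/(180n⁴) ≤ 0.00004.
n⁴ ≥ 2430/(180·0.00004) = 337500 ⇒ n ≥ 24.1029, so the smallest even n is 26. (n must be even for Simpson's rule.)

26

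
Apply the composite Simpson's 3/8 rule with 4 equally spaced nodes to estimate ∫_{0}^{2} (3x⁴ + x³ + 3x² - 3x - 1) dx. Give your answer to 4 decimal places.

23.5556

h = (2 − 0)/3 = 0.666667.
Nodes x₀,…,x₃ = 0, 0.666667, 1.333333, 2.
f(x) = 3x⁴ + x³ + 3x² - 3x - 1: f₀=-1, f₁=-0.777778, f₂=12.185185, f₃=61.
(3h/8)·[f₀ + 3f₁ + 3f₂ + f₃] = 0.25·(94.222222) = 23.5556.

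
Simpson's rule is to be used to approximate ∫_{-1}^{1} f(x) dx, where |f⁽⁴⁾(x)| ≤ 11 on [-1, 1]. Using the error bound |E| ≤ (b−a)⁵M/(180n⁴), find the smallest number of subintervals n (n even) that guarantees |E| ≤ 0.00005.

16

Need 352/(180n⁴) ≤ 0.00005.
n⁴ ≥ 352/(180·0.00005) = 39111.1 ⇒ n ≥ 14.0629, so the smallest even n is 16. (n must be even for Simpson's rule.)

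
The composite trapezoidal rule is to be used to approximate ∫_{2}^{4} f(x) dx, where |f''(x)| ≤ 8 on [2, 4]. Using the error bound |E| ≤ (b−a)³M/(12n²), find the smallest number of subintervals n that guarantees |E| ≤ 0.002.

Need 64/(12n²) ≤ 0.002.
n² ≥ 64/(12·0.002) = 2666.67 ⇒ n ≥ 51.6398, so the smallest n is 52.

52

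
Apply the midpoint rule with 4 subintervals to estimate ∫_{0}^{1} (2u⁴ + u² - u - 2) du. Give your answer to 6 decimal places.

h = (1 − 0)/4 = 0.25.
Midpoints m₁,…,m₄ = 0.125, 0.375, 0.625, 0.875.
f(m₁)=-2.10888671875, f(m₂)=-2.19482421875, f(m₃)=-1.92919921875, f(m₄)=-0.93701171875.
h·[f(m₁) + f(m₂) + f(m₃) + f(m₄)] = 0.25·(-7.169921875) = -1.792480.

-1.792480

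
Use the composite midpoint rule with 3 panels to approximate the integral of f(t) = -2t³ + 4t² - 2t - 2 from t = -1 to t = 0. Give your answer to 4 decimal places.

0.7685

h = (0 − (-1))/3 = 0.333333.
Midpoints m₁,…,m₃ = -0.833333, -0.5, -0.166667.
f(m₁)=3.601852, f(m₂)=0.25, f(m₃)=-1.546296.
h·[f(m₁) + f(m₂) + f(m₃)] = 0.333333·(2.305556) = 0.7685.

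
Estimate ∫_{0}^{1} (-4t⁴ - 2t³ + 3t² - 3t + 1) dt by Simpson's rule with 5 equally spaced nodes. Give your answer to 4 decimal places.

h = (1 − 0)/4 = 0.25.
Nodes t₀,…,t₄ = 0, 0.25, 0.5, 0.75, 1.
f(t) = -4t⁴ - 2t³ + 3t² - 3t + 1: f₀=1, f₁=0.390625, f₂=-0.25, f₃=-1.671875, f₄=-5.
(h/3)·[f₀ + 4f₁ + 2f₂ + 4f₃ + f₄] = 0.083333·(-9.625) = -0.8021.

-0.8021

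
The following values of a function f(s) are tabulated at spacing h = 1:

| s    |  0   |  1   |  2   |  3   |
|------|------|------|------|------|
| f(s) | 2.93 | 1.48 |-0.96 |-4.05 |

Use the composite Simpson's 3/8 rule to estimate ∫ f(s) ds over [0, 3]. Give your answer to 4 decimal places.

0.1650

h = 1, n = 3.
(3h/8)·[y₀ + 3y₁ + 3y₂ + y₃] = 0.375·(0.44) = 0.1650.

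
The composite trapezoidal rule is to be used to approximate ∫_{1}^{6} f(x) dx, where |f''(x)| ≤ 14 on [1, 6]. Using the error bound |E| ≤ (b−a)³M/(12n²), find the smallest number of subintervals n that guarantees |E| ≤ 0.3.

Need 1750/(12n²) ≤ 0.3.
n² ≥ 1750/(12·0.3) = 486.111 ⇒ n ≥ 22.0479, so the smallest n is 23.

23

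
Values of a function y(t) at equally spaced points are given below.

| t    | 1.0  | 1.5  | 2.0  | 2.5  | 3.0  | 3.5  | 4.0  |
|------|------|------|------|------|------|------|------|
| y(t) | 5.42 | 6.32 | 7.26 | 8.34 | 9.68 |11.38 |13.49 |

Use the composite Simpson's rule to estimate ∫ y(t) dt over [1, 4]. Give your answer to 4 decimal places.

h = 0.5, n = 6.
(h/3)·[y₀ + 4y₁ + 2y₂ + 4y₃ + 2y₄ + 4y₅ + y₆] = 0.166667·(156.95) = 26.1583.

26.1583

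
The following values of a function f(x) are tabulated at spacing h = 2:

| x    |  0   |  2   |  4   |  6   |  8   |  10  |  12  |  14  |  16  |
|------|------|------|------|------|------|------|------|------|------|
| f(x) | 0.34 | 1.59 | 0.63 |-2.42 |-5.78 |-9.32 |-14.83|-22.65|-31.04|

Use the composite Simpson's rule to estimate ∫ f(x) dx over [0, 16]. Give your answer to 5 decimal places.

-134.57333

h = 2, n = 8.
(h/3)·[y₀ + 4y₁ + 2y₂ + 4y₃ + 2y₄ + 4y₅ + 2y₆ + 4y₇ + y₈] = 0.666667·(-201.86) = -134.57333.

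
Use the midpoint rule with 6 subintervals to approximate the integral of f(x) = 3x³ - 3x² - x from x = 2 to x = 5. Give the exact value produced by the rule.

327.46875

h = (5 − 2)/6 = 0.5.
Midpoints m₁,…,m₆ = 2.25, 2.75, 3.25, 3.75, 4.25, 4.75.
f(m₁)=16.734375, f(m₂)=36.953125, f(m₃)=68.046875, f(m₄)=112.265625, f(m₅)=171.859375, f(m₆)=249.078125.
h·[f(m₁) + f(m₂) + f(m₃) + f(m₄) + f(m₅) + f(m₆)] = 0.5·(654.9375) = 327.46875.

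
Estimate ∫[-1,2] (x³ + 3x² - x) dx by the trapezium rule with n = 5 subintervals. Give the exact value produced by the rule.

12.06

h = (2 − (-1))/5 = 0.6.
Nodes x₀,…,x₅ = -1, -0.4, 0.2, 0.8, 1.4, 2.
f(x) = x³ + 3x² - x: f₀=3, f₁=0.816, f₂=-0.072, f₃=1.632, f₄=7.224, f₅=18.
(h/2)·[f₀ + 2f₁ + 2f₂ + 2f₃ + 2f₄ + f₅] = 0.3·(40.2) = 12.06.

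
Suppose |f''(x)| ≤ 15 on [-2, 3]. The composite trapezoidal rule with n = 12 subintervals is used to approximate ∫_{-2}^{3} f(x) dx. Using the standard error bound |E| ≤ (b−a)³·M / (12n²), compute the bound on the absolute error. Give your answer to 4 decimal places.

|E| ≤ (5)³·15 / (12·12²) = 1875/1728 = 1.0851.

1.0851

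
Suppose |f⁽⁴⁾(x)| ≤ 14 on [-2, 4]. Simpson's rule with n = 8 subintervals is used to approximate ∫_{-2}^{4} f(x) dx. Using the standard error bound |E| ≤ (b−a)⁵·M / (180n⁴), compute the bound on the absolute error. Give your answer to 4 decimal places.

0.1477

|E| ≤ (6)⁵·14 / (180·8⁴) = 108864/737280 = 0.1477.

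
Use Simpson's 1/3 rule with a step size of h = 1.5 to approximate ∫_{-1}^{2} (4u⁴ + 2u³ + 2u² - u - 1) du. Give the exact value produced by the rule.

h = (2 − (-1))/2 = 1.5.
Nodes u₀,…,u₂ = -1, 0.5, 2.
f(u) = 4u⁴ + 2u³ + 2u² - u - 1: f₀=4, f₁=-0.5, f₂=85.
(h/3)·[f₀ + 4f₁ + f₂] = 0.5·(87) = 43.5.

43.5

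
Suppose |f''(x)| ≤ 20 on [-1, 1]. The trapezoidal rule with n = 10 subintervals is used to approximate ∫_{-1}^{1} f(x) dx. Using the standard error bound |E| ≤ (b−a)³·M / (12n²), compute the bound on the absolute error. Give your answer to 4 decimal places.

|E| ≤ (2)³·20 / (12·10²) = 160/1200 = 0.1333.

0.1333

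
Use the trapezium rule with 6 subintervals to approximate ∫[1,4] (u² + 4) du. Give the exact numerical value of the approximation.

h = (4 − 1)/6 = 0.5.
Nodes u₀,…,u₆ = 1, 1.5, 2, 2.5, 3, 3.5, 4.
f(u) = u² + 4: f₀=5, f₁=6.25, f₂=8, f₃=10.25, f₄=13, f₅=16.25, f₆=20.
(h/2)·[f₀ + 2f₁ + 2f₂ + 2f₃ + 2f₄ + 2f₅ + f₆] = 0.25·(132.5) = 33.125.

33.125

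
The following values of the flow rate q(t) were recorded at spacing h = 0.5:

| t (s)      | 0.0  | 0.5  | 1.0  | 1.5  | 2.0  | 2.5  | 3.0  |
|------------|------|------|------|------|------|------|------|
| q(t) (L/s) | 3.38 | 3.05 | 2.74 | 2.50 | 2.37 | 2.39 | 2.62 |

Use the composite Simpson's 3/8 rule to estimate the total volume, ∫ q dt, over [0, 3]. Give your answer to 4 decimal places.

h = 0.5, n = 6.
(3h/8)·[y₀ + 3y₁ + 3y₂ + 2y₃ + 3y₄ + 3y₅ + y₆] = 0.1875·(42.65) = 7.9969.

7.9969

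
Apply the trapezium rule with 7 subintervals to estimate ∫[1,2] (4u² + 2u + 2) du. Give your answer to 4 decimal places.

14.3469

h = (2 − 1)/7 = 0.142857.
Nodes u₀,…,u₇ = 1, 1.142857, 1.285714, 1.428571, 1.571429, 1.714286, 1.857143, 2.
f(u) = 4u² + 2u + 2: f₀=8, f₁=9.510204, f₂=11.183673, f₃=13.020408, f₄=15.020408, f₅=17.183673, f₆=19.510204, f₇=22.
(h/2)·[f₀ + 2f₁ + 2f₂ + 2f₃ + 2f₄ + 2f₅ + 2f₆ + f₇] = 0.071429·(200.857143) = 14.3469.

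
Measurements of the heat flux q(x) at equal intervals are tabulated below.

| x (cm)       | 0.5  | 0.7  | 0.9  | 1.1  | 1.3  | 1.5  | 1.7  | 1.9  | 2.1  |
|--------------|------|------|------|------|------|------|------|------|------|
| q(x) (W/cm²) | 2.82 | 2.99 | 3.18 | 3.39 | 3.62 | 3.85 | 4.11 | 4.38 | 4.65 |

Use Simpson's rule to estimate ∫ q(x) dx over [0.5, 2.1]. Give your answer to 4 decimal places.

h = 0.2, n = 8.
(h/3)·[y₀ + 4y₁ + 2y₂ + 4y₃ + 2y₄ + 4y₅ + 2y₆ + 4y₇ + y₈] = 0.066667·(87.73) = 5.8487.

5.8487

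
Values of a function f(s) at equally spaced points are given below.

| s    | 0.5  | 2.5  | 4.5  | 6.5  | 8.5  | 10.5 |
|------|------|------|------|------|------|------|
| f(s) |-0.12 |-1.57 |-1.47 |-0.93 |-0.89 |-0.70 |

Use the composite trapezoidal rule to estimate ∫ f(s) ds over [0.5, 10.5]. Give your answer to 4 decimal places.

-10.5400

h = 2, n = 5.
(h/2)·[y₀ + 2y₁ + 2y₂ + 2y₃ + 2y₄ + y₅] = 1·(-10.54) = -10.5400.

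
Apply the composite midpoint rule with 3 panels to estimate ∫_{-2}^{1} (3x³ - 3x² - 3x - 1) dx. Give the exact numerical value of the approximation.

h = (1 − (-2))/3 = 1.
Midpoints m₁,…,m₃ = -1.5, -0.5, 0.5.
f(m₁)=-13.375, f(m₂)=-0.625, f(m₃)=-2.875.
h·[f(m₁) + f(m₂) + f(m₃)] = 1·(-16.875) = -16.875.

-16.875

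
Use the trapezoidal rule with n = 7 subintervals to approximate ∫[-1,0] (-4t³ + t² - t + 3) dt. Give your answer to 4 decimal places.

h = (0 − (-1))/7 = 0.142857.
Nodes t₀,…,t₇ = -1, -0.857143, -0.714286, -0.571429, -0.428571, -0.285714, -0.142857, 0.
f(t) = -4t³ + t² - t + 3: f₀=9, f₁=7.110787, f₂=5.682216, f₃=4.644315, f₄=3.927114, f₅=3.460641, f₆=3.174927, f₇=3.
(h/2)·[f₀ + 2f₁ + 2f₂ + 2f₃ + 2f₄ + 2f₅ + 2f₆ + f₇] = 0.071429·(68) = 4.8571.

4.8571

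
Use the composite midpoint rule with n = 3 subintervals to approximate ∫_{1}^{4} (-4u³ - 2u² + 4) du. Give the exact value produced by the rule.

-277

h = (4 − 1)/3 = 1.
Midpoints m₁,…,m₃ = 1.5, 2.5, 3.5.
f(m₁)=-14, f(m₂)=-71, f(m₃)=-192.
h·[f(m₁) + f(m₂) + f(m₃)] = 1·(-277) = -277.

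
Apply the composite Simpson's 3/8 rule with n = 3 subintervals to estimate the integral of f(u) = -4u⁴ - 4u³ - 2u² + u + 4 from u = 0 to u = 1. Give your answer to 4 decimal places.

h = (1 − 0)/3 = 0.333333.
Nodes u₀,…,u₃ = 0, 0.333333, 0.666667, 1.
f(u) = -4u⁴ - 4u³ - 2u² + u + 4: f₀=4, f₁=3.913580, f₂=1.802469, f₃=-5.
(3h/8)·[f₀ + 3f₁ + 3f₂ + f₃] = 0.125·(16.148148) = 2.0185.

2.0185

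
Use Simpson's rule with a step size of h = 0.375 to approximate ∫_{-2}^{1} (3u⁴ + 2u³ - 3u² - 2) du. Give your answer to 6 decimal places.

h = (1 − (-2))/8 = 0.375.
Nodes u₀,…,u₈ = -2, -1.625, -1.25, -0.875, -0.5, -0.125, 0.25, 0.625, 1.
f(u) = 3u⁴ + 2u³ - 3u² - 2: f₀=18, f₁=2.414794921875, f₂=-3.26953125, f₃=-3.878173828125, f₄=-2.8125, f₅=-2.050048828125, f₆=-2.14453125, f₇=-2.225830078125, f₈=0.
(h/3)·[f₀ + 4f₁ + 2f₂ + 4f₃ + 2f₄ + 4f₅ + 2f₆ + 4f₇ + f₈] = 0.125·(-21.41015625) = -2.676270.

-2.676270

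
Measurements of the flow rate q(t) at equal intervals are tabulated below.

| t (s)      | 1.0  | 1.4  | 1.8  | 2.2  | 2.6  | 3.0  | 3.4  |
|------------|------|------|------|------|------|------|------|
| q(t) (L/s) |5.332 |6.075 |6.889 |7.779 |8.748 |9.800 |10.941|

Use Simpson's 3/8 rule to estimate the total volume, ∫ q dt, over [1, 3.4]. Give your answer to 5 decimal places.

h = 0.4, n = 6.
(3h/8)·[y₀ + 3y₁ + 3y₂ + 2y₃ + 3y₄ + 3y₅ + y₆] = 0.15·(126.367) = 18.95505.

18.95505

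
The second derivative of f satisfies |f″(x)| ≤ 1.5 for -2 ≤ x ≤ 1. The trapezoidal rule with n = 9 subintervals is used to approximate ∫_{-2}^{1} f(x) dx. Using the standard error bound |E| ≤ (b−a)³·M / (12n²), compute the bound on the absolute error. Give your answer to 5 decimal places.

0.04167

|E| ≤ (3)³·1.5 / (12·9²) = 40.5/972 = 0.04167.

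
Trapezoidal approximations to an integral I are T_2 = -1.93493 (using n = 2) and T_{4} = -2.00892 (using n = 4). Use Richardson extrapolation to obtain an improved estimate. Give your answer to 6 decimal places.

R = (4·T_{4} − T_2) / 3 = (4·(-2.00892) − (-1.93493))/3 = (-6.10075)/3 = -2.033583.

-2.033583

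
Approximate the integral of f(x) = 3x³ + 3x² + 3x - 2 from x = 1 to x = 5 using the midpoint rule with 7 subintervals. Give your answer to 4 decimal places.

616.7347

h = (5 − 1)/7 = 0.571429.
Midpoints m₁,…,m₇ = 1.285714, 1.857143, 2.428571, 3, 3.571429, 4.142857, 4.714286.
f(m₁)=13.192420, f(m₂)=33.134111, f(m₃)=65.950437, f(m₄)=115, f(m₅)=183.641399, f(m₆)=275.233236, f(m₇)=393.134111.
h·[f(m₁) + f(m₂) + f(m₃) + f(m₄) + f(m₅) + f(m₆) + f(m₇)] = 0.571429·(1079.285714) = 616.7347.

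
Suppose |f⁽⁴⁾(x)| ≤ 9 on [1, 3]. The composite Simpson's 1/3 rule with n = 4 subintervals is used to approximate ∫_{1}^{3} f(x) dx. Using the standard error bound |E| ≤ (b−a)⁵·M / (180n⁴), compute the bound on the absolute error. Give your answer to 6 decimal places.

|E| ≤ (2)⁵·9 / (180·4⁴) = 288/46080 = 0.006250.

0.006250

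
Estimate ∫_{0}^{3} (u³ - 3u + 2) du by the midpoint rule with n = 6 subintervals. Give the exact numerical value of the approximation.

h = (3 − 0)/6 = 0.5.
Midpoints m₁,…,m₆ = 0.25, 0.75, 1.25, 1.75, 2.25, 2.75.
f(m₁)=1.265625, f(m₂)=0.171875, f(m₃)=0.203125, f(m₄)=2.109375, f(m₅)=6.640625, f(m₆)=14.546875.
h·[f(m₁) + f(m₂) + f(m₃) + f(m₄) + f(m₅) + f(m₆)] = 0.5·(24.9375) = 12.46875.

12.46875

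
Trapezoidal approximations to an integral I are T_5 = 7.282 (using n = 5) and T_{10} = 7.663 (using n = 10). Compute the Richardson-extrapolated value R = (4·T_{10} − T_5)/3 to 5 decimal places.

R = (4·T_{10} − T_5) / 3 = (4·7.663 − 7.282)/3 = (23.370)/3 = 7.79000.

7.79000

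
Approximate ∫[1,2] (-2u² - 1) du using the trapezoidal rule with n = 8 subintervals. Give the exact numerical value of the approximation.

h = (2 − 1)/8 = 0.125.
Nodes u₀,…,u₈ = 1, 1.125, 1.25, 1.375, 1.5, 1.625, 1.75, 1.875, 2.
f(u) = -2u² - 1: f₀=-3, f₁=-3.53125, f₂=-4.125, f₃=-4.78125, f₄=-5.5, f₅=-6.28125, f₆=-7.125, f₇=-8.03125, f₈=-9.
(h/2)·[f₀ + 2f₁ + 2f₂ + 2f₃ + 2f₄ + 2f₅ + 2f₆ + 2f₇ + f₈] = 0.0625·(-90.75) = -5.671875.

-5.671875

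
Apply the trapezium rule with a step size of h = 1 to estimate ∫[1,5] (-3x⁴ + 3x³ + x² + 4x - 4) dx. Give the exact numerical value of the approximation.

h = (5 − 1)/4 = 1.
Nodes x₀,…,x₄ = 1, 2, 3, 4, 5.
f(x) = -3x⁴ + 3x³ + x² + 4x - 4: f₀=1, f₁=-16, f₂=-145, f₃=-548, f₄=-1459.
(h/2)·[f₀ + 2f₁ + 2f₂ + 2f₃ + f₄] = 0.5·(-2876) = -1438.

-1438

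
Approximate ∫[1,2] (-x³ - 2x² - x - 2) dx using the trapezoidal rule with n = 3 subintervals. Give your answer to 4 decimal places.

h = (2 − 1)/3 = 0.333333.
Nodes x₀,…,x₃ = 1, 1.333333, 1.666667, 2.
f(x) = -x³ - 2x² - x - 2: f₀=-6, f₁=-9.259259, f₂=-13.851852, f₃=-20.
(h/2)·[f₀ + 2f₁ + 2f₂ + f₃] = 0.166667·(-72.222222) = -12.0370.

-12.0370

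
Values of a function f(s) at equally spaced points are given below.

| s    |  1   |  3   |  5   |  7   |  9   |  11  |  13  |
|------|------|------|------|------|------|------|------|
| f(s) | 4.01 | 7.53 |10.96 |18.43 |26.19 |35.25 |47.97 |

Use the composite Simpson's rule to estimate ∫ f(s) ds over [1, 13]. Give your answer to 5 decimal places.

h = 2, n = 6.
(h/3)·[y₀ + 4y₁ + 2y₂ + 4y₃ + 2y₄ + 4y₅ + y₆] = 0.666667·(371.12) = 247.41333.

247.41333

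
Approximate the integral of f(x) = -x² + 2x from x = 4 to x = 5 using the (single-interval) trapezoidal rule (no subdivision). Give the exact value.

-11.5

T = (b−a)/2 · [f(4) + f(5)] = 0.5·[(-8) + (-15)] = -11.5.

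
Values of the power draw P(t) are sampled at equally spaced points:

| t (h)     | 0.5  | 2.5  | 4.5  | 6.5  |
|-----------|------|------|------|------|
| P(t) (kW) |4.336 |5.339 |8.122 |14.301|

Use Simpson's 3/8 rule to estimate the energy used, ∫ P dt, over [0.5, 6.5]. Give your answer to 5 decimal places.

44.26500

h = 2, n = 3.
(3h/8)·[y₀ + 3y₁ + 3y₂ + y₃] = 0.75·(59.020) = 44.26500.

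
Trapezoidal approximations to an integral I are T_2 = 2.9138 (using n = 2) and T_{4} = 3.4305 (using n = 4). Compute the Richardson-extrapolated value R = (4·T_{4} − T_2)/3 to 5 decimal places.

R = (4·T_{4} − T_2) / 3 = (4·3.4305 − 2.9138)/3 = (10.8082)/3 = 3.60273.

3.60273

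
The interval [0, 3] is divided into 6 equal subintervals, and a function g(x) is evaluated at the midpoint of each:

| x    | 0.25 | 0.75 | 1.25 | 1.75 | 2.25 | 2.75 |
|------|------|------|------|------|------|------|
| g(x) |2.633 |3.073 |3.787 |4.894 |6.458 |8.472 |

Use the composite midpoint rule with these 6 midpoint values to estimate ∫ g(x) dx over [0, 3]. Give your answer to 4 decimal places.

14.6585

h = 0.5, n = 6.
h·[y(m₁) + y(m₂) + y(m₃) + y(m₄) + y(m₅) + y(m₆)] = 0.5·(29.317) = 14.6585.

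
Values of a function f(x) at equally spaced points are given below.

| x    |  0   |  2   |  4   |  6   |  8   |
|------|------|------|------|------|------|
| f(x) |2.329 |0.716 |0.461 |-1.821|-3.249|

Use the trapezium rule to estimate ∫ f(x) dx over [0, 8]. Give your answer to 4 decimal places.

-2.2080

h = 2, n = 4.
(h/2)·[y₀ + 2y₁ + 2y₂ + 2y₃ + y₄] = 1·(-2.208) = -2.2080.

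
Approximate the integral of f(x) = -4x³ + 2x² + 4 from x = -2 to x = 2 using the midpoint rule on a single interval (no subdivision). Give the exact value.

M = (b−a)·f(0) = 4·(4) = 16.

16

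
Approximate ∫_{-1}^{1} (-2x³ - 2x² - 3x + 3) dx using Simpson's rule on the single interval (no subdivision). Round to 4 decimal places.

4.6667

S = (b−a)/6 · [f(-1) + 4f(0) + f(1)] = 0.333333·[6 + 4·3 + (-4)] = 4.6667.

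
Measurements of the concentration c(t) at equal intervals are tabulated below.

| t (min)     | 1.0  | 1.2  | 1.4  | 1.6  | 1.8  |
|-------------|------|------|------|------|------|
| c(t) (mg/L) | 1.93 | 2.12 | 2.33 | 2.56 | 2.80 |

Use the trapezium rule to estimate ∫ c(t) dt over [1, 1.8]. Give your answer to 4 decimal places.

h = 0.2, n = 4.
(h/2)·[y₀ + 2y₁ + 2y₂ + 2y₃ + y₄] = 0.1·(18.75) = 1.8750.

1.8750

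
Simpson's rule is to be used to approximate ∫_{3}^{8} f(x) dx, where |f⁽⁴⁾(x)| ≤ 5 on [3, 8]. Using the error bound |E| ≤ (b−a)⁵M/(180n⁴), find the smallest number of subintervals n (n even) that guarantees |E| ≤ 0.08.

Need 15625/(180n⁴) ≤ 0.08.
n⁴ ≥ 15625/(180·0.08) = 1085.07 ⇒ n ≥ 5.7394, so the smallest even n is 6. (n must be even for Simpson's rule.)

6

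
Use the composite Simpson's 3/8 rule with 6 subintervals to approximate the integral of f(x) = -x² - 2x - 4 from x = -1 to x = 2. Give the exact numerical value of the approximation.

h = (2 − (-1))/6 = 0.5.
Nodes x₀,…,x₆ = -1, -0.5, 0, 0.5, 1, 1.5, 2.
f(x) = -x² - 2x - 4: f₀=-3, f₁=-3.25, f₂=-4, f₃=-5.25, f₄=-7, f₅=-9.25, f₆=-12.
(3h/8)·[f₀ + 3f₁ + 3f₂ + 2f₃ + 3f₄ + 3f₅ + f₆] = 0.1875·(-96) = -18.

-18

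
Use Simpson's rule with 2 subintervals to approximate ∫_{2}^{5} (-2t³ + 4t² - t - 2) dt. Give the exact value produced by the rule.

h = (5 − 2)/2 = 1.5.
Nodes t₀,…,t₂ = 2, 3.5, 5.
f(t) = -2t³ + 4t² - t - 2: f₀=-4, f₁=-42.25, f₂=-157.
(h/3)·[f₀ + 4f₁ + f₂] = 0.5·(-330) = -165.

-165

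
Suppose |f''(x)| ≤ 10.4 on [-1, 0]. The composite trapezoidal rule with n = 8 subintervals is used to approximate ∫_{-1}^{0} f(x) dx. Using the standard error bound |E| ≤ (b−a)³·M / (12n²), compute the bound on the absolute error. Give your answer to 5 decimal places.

0.01354

|E| ≤ (1)³·10.4 / (12·8²) = 10.4/768 = 0.01354.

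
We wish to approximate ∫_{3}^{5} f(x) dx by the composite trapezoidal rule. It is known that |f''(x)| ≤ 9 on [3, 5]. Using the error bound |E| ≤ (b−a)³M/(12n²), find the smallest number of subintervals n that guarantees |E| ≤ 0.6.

4

Need 72/(12n²) ≤ 0.6.
n² ≥ 72/(12·0.6) = 10 ⇒ n ≥ 3.1623, so the smallest n is 4.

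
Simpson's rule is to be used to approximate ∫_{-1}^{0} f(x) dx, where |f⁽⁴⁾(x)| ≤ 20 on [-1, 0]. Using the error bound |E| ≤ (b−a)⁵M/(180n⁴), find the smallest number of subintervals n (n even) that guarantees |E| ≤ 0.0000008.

20

Need 20/(180n⁴) ≤ 0.0000008.
n⁴ ≥ 20/(180·0.0000008) = 138889 ⇒ n ≥ 19.3049, so the smallest even n is 20. (n must be even for Simpson's rule.)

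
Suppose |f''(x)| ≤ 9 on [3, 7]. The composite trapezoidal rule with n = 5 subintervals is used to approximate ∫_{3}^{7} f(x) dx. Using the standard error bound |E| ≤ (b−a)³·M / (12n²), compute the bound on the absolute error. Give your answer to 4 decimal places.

|E| ≤ (4)³·9 / (12·5²) = 576/300 = 1.9200.

1.9200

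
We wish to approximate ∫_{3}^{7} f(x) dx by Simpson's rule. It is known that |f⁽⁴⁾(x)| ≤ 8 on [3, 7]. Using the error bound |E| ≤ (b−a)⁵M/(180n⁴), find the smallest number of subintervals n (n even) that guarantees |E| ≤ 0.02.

8

Need 8192/(180n⁴) ≤ 0.02.
n⁴ ≥ 8192/(180·0.02) = 2275.56 ⇒ n ≥ 6.9067, so the smallest even n is 8. (n must be even for Simpson's rule.)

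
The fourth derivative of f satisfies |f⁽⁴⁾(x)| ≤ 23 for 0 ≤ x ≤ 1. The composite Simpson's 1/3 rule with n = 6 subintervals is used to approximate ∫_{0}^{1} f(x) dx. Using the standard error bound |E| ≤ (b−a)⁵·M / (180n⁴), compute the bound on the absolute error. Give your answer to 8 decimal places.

|E| ≤ (1)⁵·23 / (180·6⁴) = 23/233280 = 0.00009859.

0.00009859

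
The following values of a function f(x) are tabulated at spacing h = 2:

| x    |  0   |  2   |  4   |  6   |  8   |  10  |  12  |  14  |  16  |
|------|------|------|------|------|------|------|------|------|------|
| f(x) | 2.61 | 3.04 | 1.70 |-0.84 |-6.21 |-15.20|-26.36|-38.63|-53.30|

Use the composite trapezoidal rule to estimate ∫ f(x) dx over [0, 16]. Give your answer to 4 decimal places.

h = 2, n = 8.
(h/2)·[y₀ + 2y₁ + 2y₂ + 2y₃ + 2y₄ + 2y₅ + 2y₆ + 2y₇ + y₈] = 1·(-215.69) = -215.6900.

-215.6900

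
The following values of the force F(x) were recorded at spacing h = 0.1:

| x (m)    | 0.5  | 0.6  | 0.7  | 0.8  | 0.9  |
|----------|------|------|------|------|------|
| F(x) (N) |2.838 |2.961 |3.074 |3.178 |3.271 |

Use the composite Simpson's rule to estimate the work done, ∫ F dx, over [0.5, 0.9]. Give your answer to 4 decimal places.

h = 0.1, n = 4.
(h/3)·[y₀ + 4y₁ + 2y₂ + 4y₃ + y₄] = 0.033333·(36.813) = 1.2271.

1.2271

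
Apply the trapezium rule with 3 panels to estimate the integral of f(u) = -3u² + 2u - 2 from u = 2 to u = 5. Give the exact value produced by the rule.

-103.5

h = (5 − 2)/3 = 1.
Nodes u₀,…,u₃ = 2, 3, 4, 5.
f(u) = -3u² + 2u - 2: f₀=-10, f₁=-23, f₂=-42, f₃=-67.
(h/2)·[f₀ + 2f₁ + 2f₂ + f₃] = 0.5·(-207) = -103.5.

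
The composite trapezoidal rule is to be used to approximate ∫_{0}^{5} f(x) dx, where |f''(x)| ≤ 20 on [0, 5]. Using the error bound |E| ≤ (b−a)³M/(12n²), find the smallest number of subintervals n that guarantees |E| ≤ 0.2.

Need 2500/(12n²) ≤ 0.2.
n² ≥ 2500/(12·0.2) = 1041.67 ⇒ n ≥ 32.2749, so the smallest n is 33.

33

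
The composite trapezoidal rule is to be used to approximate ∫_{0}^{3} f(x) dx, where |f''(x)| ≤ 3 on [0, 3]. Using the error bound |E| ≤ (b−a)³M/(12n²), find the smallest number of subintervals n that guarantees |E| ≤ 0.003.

48

Need 81/(12n²) ≤ 0.003.
n² ≥ 81/(12·0.003) = 2250 ⇒ n ≥ 47.4342, so the smallest n is 48.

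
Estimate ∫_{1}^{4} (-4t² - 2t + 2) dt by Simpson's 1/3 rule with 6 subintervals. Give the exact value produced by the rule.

-93

h = (4 − 1)/6 = 0.5.
Nodes t₀,…,t₆ = 1, 1.5, 2, 2.5, 3, 3.5, 4.
f(t) = -4t² - 2t + 2: f₀=-4, f₁=-10, f₂=-18, f₃=-28, f₄=-40, f₅=-54, f₆=-70.
(h/3)·[f₀ + 4f₁ + 2f₂ + 4f₃ + 2f₄ + 4f₅ + f₆] = 0.166667·(-558) = -93.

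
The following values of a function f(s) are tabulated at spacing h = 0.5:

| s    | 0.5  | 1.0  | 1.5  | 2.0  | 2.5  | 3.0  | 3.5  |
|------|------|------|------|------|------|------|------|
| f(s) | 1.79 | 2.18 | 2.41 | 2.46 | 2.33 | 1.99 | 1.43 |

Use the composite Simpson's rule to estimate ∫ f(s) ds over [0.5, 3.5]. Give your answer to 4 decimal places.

6.5367

h = 0.5, n = 6.
(h/3)·[y₀ + 4y₁ + 2y₂ + 4y₃ + 2y₄ + 4y₅ + y₆] = 0.166667·(39.22) = 6.5367.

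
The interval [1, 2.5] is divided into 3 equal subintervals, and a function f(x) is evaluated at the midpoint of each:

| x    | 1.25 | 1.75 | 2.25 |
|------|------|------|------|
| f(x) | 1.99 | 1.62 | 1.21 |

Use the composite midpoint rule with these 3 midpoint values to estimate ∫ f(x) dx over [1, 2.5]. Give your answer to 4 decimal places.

h = 0.5, n = 3.
h·[y(m₁) + y(m₂) + y(m₃)] = 0.5·(4.82) = 2.4100.

2.4100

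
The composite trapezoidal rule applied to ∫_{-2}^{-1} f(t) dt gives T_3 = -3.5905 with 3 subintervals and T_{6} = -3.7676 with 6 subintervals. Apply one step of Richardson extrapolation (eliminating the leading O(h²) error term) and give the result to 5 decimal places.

-3.82663

R = (4·T_{6} − T_3) / 3 = (4·(-3.7676) − (-3.5905))/3 = (-11.4799)/3 = -3.82663.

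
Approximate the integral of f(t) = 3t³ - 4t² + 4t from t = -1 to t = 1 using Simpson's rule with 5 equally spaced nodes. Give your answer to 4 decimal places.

h = (1 − (-1))/4 = 0.5.
Nodes t₀,…,t₄ = -1, -0.5, 0, 0.5, 1.
f(t) = 3t³ - 4t² + 4t: f₀=-11, f₁=-3.375, f₂=0, f₃=1.375, f₄=3.
(h/3)·[f₀ + 4f₁ + 2f₂ + 4f₃ + f₄] = 0.166667·(-16) = -2.6667.

-2.6667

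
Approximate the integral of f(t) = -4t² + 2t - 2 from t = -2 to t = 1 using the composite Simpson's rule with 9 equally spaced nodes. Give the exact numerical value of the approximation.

-21

h = (1 − (-2))/8 = 0.375.
Nodes t₀,…,t₈ = -2, -1.625, -1.25, -0.875, -0.5, -0.125, 0.25, 0.625, 1.
f(t) = -4t² + 2t - 2: f₀=-22, f₁=-15.8125, f₂=-10.75, f₃=-6.8125, f₄=-4, f₅=-2.3125, f₆=-1.75, f₇=-2.3125, f₈=-4.
(h/3)·[f₀ + 4f₁ + 2f₂ + 4f₃ + 2f₄ + 4f₅ + 2f₆ + 4f₇ + f₈] = 0.125·(-168) = -21.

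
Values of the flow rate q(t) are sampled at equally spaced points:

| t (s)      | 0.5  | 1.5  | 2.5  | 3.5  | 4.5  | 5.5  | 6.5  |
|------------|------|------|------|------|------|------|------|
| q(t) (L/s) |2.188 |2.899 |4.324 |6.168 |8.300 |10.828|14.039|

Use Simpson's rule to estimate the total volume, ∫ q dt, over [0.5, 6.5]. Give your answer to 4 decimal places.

h = 1, n = 6.
(h/3)·[y₀ + 4y₁ + 2y₂ + 4y₃ + 2y₄ + 4y₅ + y₆] = 0.333333·(121.055) = 40.3517.

40.3517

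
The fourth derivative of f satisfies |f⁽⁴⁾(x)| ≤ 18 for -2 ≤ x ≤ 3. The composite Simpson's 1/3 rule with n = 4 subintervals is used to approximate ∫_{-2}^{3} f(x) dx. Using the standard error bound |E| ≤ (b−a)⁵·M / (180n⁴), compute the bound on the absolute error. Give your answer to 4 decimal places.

1.2207

|E| ≤ (5)⁵·18 / (180·4⁴) = 56250/46080 = 1.2207.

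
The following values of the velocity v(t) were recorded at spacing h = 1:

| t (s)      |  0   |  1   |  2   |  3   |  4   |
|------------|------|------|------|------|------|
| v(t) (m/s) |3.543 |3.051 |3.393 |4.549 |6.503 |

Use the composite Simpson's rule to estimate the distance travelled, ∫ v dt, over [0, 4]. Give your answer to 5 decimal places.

15.74400

h = 1, n = 4.
(h/3)·[y₀ + 4y₁ + 2y₂ + 4y₃ + y₄] = 0.333333·(47.232) = 15.74400.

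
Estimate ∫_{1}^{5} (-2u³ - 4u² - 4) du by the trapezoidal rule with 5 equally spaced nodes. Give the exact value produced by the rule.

h = (5 − 1)/4 = 1.
Nodes u₀,…,u₄ = 1, 2, 3, 4, 5.
f(u) = -2u³ - 4u² - 4: f₀=-10, f₁=-36, f₂=-94, f₃=-196, f₄=-354.
(h/2)·[f₀ + 2f₁ + 2f₂ + 2f₃ + f₄] = 0.5·(-1016) = -508.

-508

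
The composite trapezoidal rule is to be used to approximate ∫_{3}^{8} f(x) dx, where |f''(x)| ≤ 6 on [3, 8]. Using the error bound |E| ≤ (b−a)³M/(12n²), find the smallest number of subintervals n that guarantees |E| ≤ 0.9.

Need 750/(12n²) ≤ 0.9.
n² ≥ 750/(12·0.9) = 69.4444 ⇒ n ≥ 8.3333, so the smallest n is 9.

9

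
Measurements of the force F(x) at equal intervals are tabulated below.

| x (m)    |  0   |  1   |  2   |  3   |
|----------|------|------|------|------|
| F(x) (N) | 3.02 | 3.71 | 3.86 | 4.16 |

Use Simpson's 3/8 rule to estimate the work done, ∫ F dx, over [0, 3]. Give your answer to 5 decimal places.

h = 1, n = 3.
(3h/8)·[y₀ + 3y₁ + 3y₂ + y₃] = 0.375·(29.89) = 11.20875.

11.20875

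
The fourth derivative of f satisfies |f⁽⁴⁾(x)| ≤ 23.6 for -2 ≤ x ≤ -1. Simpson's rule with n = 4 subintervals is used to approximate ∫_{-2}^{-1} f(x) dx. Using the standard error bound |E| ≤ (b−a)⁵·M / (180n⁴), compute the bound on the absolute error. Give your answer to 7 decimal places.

0.0005122

|E| ≤ (1)⁵·23.6 / (180·4⁴) = 23.6/46080 = 0.0005122.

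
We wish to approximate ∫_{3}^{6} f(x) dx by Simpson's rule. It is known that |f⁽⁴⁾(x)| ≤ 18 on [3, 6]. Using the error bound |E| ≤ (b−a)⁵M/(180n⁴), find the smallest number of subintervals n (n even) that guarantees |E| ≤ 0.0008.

14

Need 4374/(180n⁴) ≤ 0.0008.
n⁴ ≥ 4374/(180·0.0008) = 30375 ⇒ n ≥ 13.2017, so the smallest even n is 14. (n must be even for Simpson's rule.)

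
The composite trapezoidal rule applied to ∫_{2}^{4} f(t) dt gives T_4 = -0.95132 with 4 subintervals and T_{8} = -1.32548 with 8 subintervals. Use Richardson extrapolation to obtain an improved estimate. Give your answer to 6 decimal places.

-1.450200

R = (4·T_{8} − T_4) / 3 = (4·(-1.32548) − (-0.95132))/3 = (-4.35060)/3 = -1.450200.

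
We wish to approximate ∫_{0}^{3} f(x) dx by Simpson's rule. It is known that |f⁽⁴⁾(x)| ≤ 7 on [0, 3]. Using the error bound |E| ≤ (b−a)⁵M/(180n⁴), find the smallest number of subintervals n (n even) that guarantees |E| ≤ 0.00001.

Need 1701/(180n⁴) ≤ 0.00001.
n⁴ ≥ 1701/(180·0.00001) = 945000 ⇒ n ≥ 31.1787, so the smallest even n is 32. (n must be even for Simpson's rule.)

32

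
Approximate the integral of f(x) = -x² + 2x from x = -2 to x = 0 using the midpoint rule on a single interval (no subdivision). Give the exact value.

-6

M = (b−a)·f(-1) = 2·(-3) = -6.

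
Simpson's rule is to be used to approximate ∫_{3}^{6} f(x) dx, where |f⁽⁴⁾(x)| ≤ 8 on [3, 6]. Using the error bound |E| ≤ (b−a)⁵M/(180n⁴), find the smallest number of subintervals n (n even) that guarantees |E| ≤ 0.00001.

Need 1944/(180n⁴) ≤ 0.00001.
n⁴ ≥ 1944/(180·0.00001) = 1.08e+06 ⇒ n ≥ 32.2371, so the smallest even n is 34. (n must be even for Simpson's rule.)

34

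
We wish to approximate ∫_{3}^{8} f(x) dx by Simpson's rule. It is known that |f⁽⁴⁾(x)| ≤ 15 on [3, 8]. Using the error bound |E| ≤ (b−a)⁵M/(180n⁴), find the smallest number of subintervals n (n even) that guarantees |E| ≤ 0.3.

6

Need 46875/(180n⁴) ≤ 0.3.
n⁴ ≥ 46875/(180·0.3) = 868.056 ⇒ n ≥ 5.4280, so the smallest even n is 6. (n must be even for Simpson's rule.)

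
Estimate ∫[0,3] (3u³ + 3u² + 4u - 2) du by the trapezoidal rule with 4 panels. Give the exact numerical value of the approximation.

104.390625

h = (3 − 0)/4 = 0.75.
Nodes u₀,…,u₄ = 0, 0.75, 1.5, 2.25, 3.
f(u) = 3u³ + 3u² + 4u - 2: f₀=-2, f₁=3.953125, f₂=20.875, f₃=56.359375, f₄=118.
(h/2)·[f₀ + 2f₁ + 2f₂ + 2f₃ + f₄] = 0.375·(278.375) = 104.390625.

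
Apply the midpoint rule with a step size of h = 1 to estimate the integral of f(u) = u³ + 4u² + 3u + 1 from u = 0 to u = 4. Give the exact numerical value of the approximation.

174

h = (4 − 0)/4 = 1.
Midpoints m₁,…,m₄ = 0.5, 1.5, 2.5, 3.5.
f(m₁)=3.625, f(m₂)=17.875, f(m₃)=49.125, f(m₄)=103.375.
h·[f(m₁) + f(m₂) + f(m₃) + f(m₄)] = 1·(174) = 174.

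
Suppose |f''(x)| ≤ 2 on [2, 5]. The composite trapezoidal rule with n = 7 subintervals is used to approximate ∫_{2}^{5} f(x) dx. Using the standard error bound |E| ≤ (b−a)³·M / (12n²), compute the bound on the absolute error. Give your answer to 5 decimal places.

|E| ≤ (3)³·2 / (12·7²) = 54/588 = 0.09184.

0.09184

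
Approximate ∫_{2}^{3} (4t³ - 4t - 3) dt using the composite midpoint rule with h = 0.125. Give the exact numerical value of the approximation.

51.9609375

h = (3 − 2)/8 = 0.125.
Midpoints m₁,…,m₈ = 2.0625, 2.1875, 2.3125, 2.4375, 2.5625, 2.6875, 2.8125, 2.9375.
f(m₁)=23.8447265625, f(m₂)=30.1201171875, f(m₃)=37.2158203125, f(m₄)=45.1787109375, f(m₅)=54.0556640625, f(m₆)=63.8935546875, f(m₇)=74.7392578125, f(m₈)=86.6396484375.
h·[f(m₁) + f(m₂) + f(m₃) + f(m₄) + f(m₅) + f(m₆) + f(m₇) + f(m₈)] = 0.125·(415.6875) = 51.9609375.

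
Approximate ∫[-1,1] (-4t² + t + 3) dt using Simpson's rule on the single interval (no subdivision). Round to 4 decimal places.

3.3333

S = (b−a)/6 · [f(-1) + 4f(0) + f(1)] = 0.333333·[(-2) + 4·3 + 0] = 3.3333.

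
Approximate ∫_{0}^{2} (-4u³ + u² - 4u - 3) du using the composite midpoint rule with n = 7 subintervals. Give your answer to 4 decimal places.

h = (2 − 0)/7 = 0.285714.
Midpoints m₁,…,m₇ = 0.142857, 0.428571, 0.714286, 1, 1.285714, 1.571429, 1.857143.
f(m₁)=-3.562682, f(m₂)=-4.845481, f(m₃)=-6.804665, f(m₄)=-10, f(m₅)=-14.991254, f(m₆)=-22.338192, f(m₇)=-32.600583.
h·[f(m₁) + f(m₂) + f(m₃) + f(m₄) + f(m₅) + f(m₆) + f(m₇)] = 0.285714·(-95.142857) = -27.1837.

-27.1837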